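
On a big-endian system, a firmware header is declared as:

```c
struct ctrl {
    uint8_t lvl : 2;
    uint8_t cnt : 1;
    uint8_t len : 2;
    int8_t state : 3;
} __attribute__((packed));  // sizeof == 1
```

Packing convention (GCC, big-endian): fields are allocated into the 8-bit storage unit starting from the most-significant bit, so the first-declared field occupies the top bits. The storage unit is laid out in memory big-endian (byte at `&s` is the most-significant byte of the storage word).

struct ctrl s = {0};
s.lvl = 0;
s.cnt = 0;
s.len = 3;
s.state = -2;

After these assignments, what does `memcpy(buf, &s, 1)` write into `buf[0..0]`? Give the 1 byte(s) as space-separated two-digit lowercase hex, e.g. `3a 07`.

1e

lvl:2 = 0 → 0x0 << 6 → word 0x00
cnt:1 = 0 → 0x0 << 5 → word 0x00
len:2 = 3 → 0x3 << 3 → word 0x18
state:3 = -2 → 0x6 << 0 → word 0x1e
word = 0x1e → big-endian bytes:
  [0]=0x1e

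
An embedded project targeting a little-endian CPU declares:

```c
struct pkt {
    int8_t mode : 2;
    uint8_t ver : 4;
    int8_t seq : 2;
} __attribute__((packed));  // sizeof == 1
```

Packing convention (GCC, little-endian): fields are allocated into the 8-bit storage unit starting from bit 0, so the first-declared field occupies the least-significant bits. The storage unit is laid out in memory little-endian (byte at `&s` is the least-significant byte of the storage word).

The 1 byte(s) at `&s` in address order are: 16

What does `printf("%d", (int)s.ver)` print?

[0]=0x16 (little-endian) → word 0x16
mode [0+:2] = (word>>0) & 0x3 = 2
ver [2+:4] = (word>>2) & 0xf = 5  ←
seq [6+:2] = (word>>6) & 0x3 = 0

5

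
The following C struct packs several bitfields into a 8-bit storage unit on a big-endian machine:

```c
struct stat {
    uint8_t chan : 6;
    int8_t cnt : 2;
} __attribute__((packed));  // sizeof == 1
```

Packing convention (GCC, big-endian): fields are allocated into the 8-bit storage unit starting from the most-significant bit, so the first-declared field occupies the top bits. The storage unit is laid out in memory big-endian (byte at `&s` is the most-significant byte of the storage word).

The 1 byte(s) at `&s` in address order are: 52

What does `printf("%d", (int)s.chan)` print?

20

[0]=0x52 (big-endian) → word 0x52
chan:6 @ bit 2 → (0x52>>2)&0x3f = 0x14  ←
cnt:2 @ bit 0 → (0x52>>0)&0x3 = 0x2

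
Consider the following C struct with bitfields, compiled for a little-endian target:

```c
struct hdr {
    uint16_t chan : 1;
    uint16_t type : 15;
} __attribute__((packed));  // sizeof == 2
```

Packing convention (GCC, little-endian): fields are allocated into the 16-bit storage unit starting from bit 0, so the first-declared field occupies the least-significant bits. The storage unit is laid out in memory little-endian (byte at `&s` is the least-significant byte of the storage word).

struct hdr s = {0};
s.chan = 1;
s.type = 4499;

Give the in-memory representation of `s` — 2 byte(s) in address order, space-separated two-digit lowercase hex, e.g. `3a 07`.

chan:1 = 1 → 0x1 << 0 → word 0x0001
type:15 = 4499 → 0x1193 << 1 → word 0x2327
word = 0x2327 → little-endian bytes:
  [0]=0x27  [1]=0x23

27 23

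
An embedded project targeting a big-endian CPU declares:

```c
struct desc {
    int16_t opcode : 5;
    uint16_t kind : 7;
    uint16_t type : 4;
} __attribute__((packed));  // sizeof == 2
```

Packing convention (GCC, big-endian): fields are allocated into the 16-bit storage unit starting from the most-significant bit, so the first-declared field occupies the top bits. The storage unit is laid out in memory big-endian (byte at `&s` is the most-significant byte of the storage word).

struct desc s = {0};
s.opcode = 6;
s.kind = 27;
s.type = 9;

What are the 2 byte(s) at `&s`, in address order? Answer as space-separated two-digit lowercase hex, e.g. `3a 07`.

31 b9

opcode:5 = 6 → 0x6 << 11 → word 0x3000
kind:7 = 27 → 0x1b << 4 → word 0x31b0
type:4 = 9 → 0x9 << 0 → word 0x31b9
word = 0x31b9 → big-endian bytes:
  [0]=0x31  [1]=0xb9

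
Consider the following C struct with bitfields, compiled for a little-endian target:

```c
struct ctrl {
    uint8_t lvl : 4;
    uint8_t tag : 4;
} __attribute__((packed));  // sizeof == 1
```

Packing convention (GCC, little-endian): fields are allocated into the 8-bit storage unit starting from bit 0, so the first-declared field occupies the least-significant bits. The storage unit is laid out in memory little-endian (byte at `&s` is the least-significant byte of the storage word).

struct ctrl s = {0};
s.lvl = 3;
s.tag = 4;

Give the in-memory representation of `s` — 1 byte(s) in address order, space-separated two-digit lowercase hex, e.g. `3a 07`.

lvl:4 = 3 → 0x3 << 0 → word 0x03
tag:4 = 4 → 0x4 << 4 → word 0x43
word = 0x43 → little-endian bytes:
  [0]=0x43

43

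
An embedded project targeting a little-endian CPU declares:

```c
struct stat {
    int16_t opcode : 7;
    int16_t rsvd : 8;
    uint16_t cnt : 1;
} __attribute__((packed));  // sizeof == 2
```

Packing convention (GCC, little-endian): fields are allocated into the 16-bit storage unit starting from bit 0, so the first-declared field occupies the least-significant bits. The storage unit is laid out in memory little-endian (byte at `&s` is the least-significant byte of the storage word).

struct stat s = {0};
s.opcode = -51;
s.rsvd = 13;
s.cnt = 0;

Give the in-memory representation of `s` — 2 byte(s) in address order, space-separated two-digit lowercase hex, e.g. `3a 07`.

opcode:7 = -51 → 0x4d << 0 → word 0x004d
rsvd:8 = 13 → 0xd << 7 → word 0x06cd
cnt:1 = 0 → 0x0 << 15 → word 0x06cd
word = 0x06cd → little-endian bytes:
  [0]=0xcd  [1]=0x06

cd 06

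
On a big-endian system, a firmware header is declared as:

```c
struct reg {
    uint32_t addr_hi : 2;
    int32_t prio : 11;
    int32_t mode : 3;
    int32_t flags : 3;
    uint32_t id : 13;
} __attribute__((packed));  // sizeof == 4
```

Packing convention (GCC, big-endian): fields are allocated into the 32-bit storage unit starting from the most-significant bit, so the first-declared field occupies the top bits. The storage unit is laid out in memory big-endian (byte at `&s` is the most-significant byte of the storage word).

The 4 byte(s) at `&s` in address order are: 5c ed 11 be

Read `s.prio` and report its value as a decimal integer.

[0]=0x5c [1]=0xed [2]=0x11 [3]=0xbe (big-endian) → word 0x5ced11be
addr_hi [30+:2] = (word>>30) & 0x3 = 1
prio [19+:11] = (word>>19) & 0x7ff = 925  ←
mode [16+:3] = (word>>16) & 0x7 = 5
flags [13+:3] = (word>>13) & 0x7 = 0
id [0+:13] = (word>>0) & 0x1fff = 4542
prio signed 11b, MSB=0: value = 925

925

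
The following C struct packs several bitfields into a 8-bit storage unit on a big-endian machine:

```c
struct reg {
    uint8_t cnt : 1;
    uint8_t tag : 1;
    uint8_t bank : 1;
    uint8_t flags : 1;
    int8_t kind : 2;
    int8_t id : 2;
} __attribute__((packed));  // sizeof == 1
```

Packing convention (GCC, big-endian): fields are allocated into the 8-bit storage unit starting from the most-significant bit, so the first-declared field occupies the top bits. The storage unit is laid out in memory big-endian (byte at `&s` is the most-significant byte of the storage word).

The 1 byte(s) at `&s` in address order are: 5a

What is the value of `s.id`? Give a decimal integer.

-2

[0]=0x5a (big-endian) → word 0x5a
cnt:1 @ bit 7 → (0x5a>>7)&0x1 = 0x0
tag:1 @ bit 6 → (0x5a>>6)&0x1 = 0x1
bank:1 @ bit 5 → (0x5a>>5)&0x1 = 0x0
flags:1 @ bit 4 → (0x5a>>4)&0x1 = 0x1
kind:2 @ bit 2 → (0x5a>>2)&0x3 = 0x2
id:2 @ bit 0 → (0x5a>>0)&0x3 = 0x2  ←
id signed 2b, MSB=1: 2 - 4 = -2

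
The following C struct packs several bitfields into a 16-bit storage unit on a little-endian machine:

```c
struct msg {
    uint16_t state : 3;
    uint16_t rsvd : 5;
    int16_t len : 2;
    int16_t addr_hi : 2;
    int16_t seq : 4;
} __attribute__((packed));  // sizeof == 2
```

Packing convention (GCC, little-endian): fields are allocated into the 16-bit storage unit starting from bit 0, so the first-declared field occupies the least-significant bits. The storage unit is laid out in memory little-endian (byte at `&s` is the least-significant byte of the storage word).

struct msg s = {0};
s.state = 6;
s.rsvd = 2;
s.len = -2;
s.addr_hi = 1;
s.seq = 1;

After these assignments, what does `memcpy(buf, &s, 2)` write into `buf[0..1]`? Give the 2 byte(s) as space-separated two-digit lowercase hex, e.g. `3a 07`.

[0+:3] state=6 & 0x7 = 0x6; word=0x0006
[3+:5] rsvd=2 & 0x1f = 0x2; word=0x0016
[8+:2] len=-2 & 0x3 = 0x2; word=0x0216
[10+:2] addr_hi=1 & 0x3 = 0x1; word=0x0616
[12+:4] seq=1 & 0xf = 0x1; word=0x1616
word = 0x1616 → little-endian bytes:
  [0]=0x16  [1]=0x16

16 16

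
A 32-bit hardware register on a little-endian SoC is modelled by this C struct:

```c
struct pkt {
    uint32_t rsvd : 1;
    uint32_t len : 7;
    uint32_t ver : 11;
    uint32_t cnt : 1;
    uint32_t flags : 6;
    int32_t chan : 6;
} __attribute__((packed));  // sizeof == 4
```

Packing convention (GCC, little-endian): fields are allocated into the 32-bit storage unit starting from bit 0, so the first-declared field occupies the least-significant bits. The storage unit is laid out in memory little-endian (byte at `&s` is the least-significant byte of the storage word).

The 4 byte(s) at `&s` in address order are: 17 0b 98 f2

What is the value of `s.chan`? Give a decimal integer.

-4

[0]=0x17 [1]=0x0b [2]=0x98 [3]=0xf2 (little-endian) → word 0xf2980b17
rsvd:1 @ bit 0 → (0xf2980b17>>0)&0x1 = 0x1
len:7 @ bit 1 → (0xf2980b17>>1)&0x7f = 0xb
ver:11 @ bit 8 → (0xf2980b17>>8)&0x7ff = 0xb
cnt:1 @ bit 19 → (0xf2980b17>>19)&0x1 = 0x1
flags:6 @ bit 20 → (0xf2980b17>>20)&0x3f = 0x29
chan:6 @ bit 26 → (0xf2980b17>>26)&0x3f = 0x3c  ←
chan signed 6b, MSB=1: 60 - 64 = -4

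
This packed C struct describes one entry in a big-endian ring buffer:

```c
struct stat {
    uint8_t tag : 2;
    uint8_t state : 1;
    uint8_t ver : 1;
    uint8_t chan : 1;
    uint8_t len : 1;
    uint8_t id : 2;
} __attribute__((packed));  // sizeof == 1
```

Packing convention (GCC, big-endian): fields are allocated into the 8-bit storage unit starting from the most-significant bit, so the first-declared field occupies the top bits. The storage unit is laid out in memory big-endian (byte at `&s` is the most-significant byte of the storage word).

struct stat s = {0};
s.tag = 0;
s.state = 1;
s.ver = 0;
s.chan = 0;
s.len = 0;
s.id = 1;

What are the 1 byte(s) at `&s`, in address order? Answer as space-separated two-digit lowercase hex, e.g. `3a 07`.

tag:2 = 0 → 0x0 << 6 → word 0x00
state:1 = 1 → 0x1 << 5 → word 0x20
ver:1 = 0 → 0x0 << 4 → word 0x20
chan:1 = 0 → 0x0 << 3 → word 0x20
len:1 = 0 → 0x0 << 2 → word 0x20
id:2 = 1 → 0x1 << 0 → word 0x21
word = 0x21 → big-endian bytes:
  [0]=0x21

21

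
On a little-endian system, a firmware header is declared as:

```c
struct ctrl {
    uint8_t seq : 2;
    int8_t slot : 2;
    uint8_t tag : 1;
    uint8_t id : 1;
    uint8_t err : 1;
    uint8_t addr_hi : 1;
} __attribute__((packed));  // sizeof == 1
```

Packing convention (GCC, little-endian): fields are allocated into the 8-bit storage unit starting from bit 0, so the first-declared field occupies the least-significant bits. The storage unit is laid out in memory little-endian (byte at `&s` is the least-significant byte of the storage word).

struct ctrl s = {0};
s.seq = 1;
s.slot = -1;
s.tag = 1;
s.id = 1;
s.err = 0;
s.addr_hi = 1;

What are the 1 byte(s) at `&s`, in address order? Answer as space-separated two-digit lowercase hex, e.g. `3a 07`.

bd

seq:2 = 1 → 0x1 << 0 → word 0x01
slot:2 = -1 → 0x3 << 2 → word 0x0d
tag:1 = 1 → 0x1 << 4 → word 0x1d
id:1 = 1 → 0x1 << 5 → word 0x3d
err:1 = 0 → 0x0 << 6 → word 0x3d
addr_hi:1 = 1 → 0x1 << 7 → word 0xbd
word = 0xbd → little-endian bytes:
  [0]=0xbd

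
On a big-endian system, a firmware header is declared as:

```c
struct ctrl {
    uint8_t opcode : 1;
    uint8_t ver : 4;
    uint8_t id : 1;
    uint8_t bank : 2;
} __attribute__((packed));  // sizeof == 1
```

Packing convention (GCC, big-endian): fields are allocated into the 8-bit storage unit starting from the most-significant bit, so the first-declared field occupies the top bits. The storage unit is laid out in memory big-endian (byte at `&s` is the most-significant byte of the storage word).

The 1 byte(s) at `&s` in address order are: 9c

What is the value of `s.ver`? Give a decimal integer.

3

[0]=0x9c (big-endian) → word 0x9c
opcode [7+:1] = (word>>7) & 0x1 = 1
ver [3+:4] = (word>>3) & 0xf = 3  ←
id [2+:1] = (word>>2) & 0x1 = 1
bank [0+:2] = (word>>0) & 0x3 = 0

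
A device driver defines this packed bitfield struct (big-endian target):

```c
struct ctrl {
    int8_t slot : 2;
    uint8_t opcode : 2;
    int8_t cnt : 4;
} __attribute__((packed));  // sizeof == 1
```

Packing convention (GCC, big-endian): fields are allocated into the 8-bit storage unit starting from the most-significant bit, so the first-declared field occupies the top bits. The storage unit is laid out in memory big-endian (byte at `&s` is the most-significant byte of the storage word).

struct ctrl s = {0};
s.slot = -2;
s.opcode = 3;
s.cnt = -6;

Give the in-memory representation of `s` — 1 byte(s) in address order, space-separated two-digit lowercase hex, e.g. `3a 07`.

slot (2b) val=-2 bits=0x2 at bit 6: 0x80
opcode (2b) val=3 bits=0x3 at bit 4: 0xb0
cnt (4b) val=-6 bits=0xa at bit 0: 0xba
word = 0xba → big-endian bytes:
  [0]=0xba

ba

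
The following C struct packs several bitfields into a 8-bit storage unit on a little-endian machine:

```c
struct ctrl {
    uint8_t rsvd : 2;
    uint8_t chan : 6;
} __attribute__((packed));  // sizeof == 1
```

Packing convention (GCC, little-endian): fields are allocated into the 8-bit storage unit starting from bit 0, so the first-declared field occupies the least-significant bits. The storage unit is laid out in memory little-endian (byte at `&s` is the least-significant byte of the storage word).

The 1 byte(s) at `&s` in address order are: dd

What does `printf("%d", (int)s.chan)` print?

[0]=0xdd (little-endian) → word 0xdd
rsvd:2 @ bit 0 → (0xdd>>0)&0x3 = 0x1
chan:6 @ bit 2 → (0xdd>>2)&0x3f = 0x37  ←

55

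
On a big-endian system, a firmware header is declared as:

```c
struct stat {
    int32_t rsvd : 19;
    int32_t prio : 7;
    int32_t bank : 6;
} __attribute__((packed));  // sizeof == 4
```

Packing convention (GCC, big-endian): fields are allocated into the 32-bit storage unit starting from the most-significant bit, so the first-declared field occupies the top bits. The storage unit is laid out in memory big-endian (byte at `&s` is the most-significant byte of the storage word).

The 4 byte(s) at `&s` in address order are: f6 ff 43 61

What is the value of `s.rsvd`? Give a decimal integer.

[0]=0xf6 [1]=0xff [2]=0x43 [3]=0x61 (big-endian) → word 0xf6ff4361
rsvd:19 @ bit 13 → (0xf6ff4361>>13)&0x7ffff = 0x7b7fa  ←
prio:7 @ bit 6 → (0xf6ff4361>>6)&0x7f = 0xd
bank:6 @ bit 0 → (0xf6ff4361>>0)&0x3f = 0x21
rsvd signed 19b, MSB=1: 505850 - 524288 = -18438

-18438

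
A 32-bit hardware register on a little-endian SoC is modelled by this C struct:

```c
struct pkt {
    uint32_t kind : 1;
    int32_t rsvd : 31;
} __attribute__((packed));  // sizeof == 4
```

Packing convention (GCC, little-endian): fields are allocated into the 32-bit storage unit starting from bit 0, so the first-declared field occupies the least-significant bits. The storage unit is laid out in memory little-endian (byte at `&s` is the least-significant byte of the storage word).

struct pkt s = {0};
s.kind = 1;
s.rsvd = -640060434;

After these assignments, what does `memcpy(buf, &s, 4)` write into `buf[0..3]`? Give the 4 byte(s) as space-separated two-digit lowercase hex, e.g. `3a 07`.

dd e7 b2 b3

[0+:1] kind=1 & 0x1 = 0x1; word=0x00000001
[1+:31] rsvd=-640060434 & 0x7fffffff = 0x59d973ee; word=0xb3b2e7dd
word = 0xb3b2e7dd → little-endian bytes:
  [0]=0xdd  [1]=0xe7  [2]=0xb2  [3]=0xb3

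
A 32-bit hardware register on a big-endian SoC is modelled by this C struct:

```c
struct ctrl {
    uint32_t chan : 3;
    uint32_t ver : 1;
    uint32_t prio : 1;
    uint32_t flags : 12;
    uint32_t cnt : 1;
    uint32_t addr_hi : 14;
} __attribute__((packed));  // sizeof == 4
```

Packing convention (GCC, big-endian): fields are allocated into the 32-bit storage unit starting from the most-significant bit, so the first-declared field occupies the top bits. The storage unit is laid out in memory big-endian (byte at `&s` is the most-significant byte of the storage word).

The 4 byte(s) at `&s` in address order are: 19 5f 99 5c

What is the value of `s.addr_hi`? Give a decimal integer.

6492

[0]=0x19 [1]=0x5f [2]=0x99 [3]=0x5c (big-endian) → word 0x195f995c
chan:3 @ bit 29 → (0x195f995c>>29)&0x7 = 0x0
ver:1 @ bit 28 → (0x195f995c>>28)&0x1 = 0x1
prio:1 @ bit 27 → (0x195f995c>>27)&0x1 = 0x1
flags:12 @ bit 15 → (0x195f995c>>15)&0xfff = 0x2bf
cnt:1 @ bit 14 → (0x195f995c>>14)&0x1 = 0x0
addr_hi:14 @ bit 0 → (0x195f995c>>0)&0x3fff = 0x195c  ←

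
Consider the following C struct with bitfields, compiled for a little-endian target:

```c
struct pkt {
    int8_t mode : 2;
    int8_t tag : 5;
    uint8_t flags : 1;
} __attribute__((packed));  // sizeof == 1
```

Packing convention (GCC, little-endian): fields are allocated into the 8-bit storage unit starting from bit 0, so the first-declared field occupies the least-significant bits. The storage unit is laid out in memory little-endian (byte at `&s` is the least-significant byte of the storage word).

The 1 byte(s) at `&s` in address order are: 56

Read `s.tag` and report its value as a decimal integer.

-11

[0]=0x56 (little-endian) → word 0x56
mode:2 @ bit 0 → (0x56>>0)&0x3 = 0x2
tag:5 @ bit 2 → (0x56>>2)&0x1f = 0x15  ←
flags:1 @ bit 7 → (0x56>>7)&0x1 = 0x0
tag signed 5b, MSB=1: 21 - 32 = -11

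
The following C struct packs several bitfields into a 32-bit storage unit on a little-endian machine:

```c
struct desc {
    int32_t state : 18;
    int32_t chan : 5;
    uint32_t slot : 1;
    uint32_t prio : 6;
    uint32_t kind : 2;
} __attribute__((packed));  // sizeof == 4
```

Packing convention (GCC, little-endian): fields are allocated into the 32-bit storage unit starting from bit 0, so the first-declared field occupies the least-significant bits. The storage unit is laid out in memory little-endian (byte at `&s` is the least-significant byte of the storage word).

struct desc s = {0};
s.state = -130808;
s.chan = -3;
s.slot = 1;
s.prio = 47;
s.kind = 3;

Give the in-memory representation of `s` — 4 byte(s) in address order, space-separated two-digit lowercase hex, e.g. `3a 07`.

[0+:18] state=-130808 & 0x3ffff = 0x20108; word=0x00020108
[18+:5] chan=-3 & 0x1f = 0x1d; word=0x00760108
[23+:1] slot=1 & 0x1 = 0x1; word=0x00f60108
[24+:6] prio=47 & 0x3f = 0x2f; word=0x2ff60108
[30+:2] kind=3 & 0x3 = 0x3; word=0xeff60108
word = 0xeff60108 → little-endian bytes:
  [0]=0x08  [1]=0x01  [2]=0xf6  [3]=0xef

08 01 f6 ef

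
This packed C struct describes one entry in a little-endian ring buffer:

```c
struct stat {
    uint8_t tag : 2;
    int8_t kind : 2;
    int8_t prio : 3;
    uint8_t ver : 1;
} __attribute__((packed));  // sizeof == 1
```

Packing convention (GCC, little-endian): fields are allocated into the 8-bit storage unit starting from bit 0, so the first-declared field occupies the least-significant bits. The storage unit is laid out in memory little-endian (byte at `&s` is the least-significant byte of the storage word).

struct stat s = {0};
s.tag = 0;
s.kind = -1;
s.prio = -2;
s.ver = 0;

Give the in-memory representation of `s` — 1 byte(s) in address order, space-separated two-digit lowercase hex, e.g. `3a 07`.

6c

[0+:2] tag=0 & 0x3 = 0x0; word=0x00
[2+:2] kind=-1 & 0x3 = 0x3; word=0x0c
[4+:3] prio=-2 & 0x7 = 0x6; word=0x6c
[7+:1] ver=0 & 0x1 = 0x0; word=0x6c
word = 0x6c → little-endian bytes:
  [0]=0x6c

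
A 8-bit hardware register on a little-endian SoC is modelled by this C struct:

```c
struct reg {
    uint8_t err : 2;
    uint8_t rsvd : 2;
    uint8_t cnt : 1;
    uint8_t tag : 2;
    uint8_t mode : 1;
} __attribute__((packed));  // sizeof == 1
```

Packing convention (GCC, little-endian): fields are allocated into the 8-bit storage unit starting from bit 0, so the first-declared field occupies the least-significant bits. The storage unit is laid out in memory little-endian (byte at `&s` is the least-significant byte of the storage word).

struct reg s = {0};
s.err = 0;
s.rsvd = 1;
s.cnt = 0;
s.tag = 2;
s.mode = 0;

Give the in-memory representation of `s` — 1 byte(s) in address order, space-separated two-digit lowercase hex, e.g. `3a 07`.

err:2 = 0 → 0x0 << 0 → word 0x00
rsvd:2 = 1 → 0x1 << 2 → word 0x04
cnt:1 = 0 → 0x0 << 4 → word 0x04
tag:2 = 2 → 0x2 << 5 → word 0x44
mode:1 = 0 → 0x0 << 7 → word 0x44
word = 0x44 → little-endian bytes:
  [0]=0x44

44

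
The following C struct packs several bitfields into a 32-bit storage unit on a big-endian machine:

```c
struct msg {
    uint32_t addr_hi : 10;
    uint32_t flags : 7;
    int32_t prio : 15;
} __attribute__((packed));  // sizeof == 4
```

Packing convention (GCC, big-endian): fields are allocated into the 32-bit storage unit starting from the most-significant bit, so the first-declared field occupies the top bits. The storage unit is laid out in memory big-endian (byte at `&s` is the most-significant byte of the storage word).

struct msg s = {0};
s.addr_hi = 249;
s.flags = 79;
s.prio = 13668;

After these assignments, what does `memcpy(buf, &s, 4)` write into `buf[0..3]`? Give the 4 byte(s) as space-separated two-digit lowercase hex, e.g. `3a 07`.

3e 67 b5 64

addr_hi (10b) val=249 bits=0xf9 at bit 22: 0x3e400000
flags (7b) val=79 bits=0x4f at bit 15: 0x3e678000
prio (15b) val=13668 bits=0x3564 at bit 0: 0x3e67b564
word = 0x3e67b564 → big-endian bytes:
  [0]=0x3e  [1]=0x67  [2]=0xb5  [3]=0x64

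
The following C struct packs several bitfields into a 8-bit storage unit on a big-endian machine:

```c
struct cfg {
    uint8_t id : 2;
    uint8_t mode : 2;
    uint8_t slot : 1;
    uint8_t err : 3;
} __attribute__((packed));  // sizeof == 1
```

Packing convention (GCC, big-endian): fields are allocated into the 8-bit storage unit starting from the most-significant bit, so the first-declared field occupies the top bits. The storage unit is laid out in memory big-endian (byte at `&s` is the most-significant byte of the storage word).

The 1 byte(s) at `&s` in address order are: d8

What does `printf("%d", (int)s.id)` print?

[0]=0xd8 (big-endian) → word 0xd8
id:2 @ bit 6 → (0xd8>>6)&0x3 = 0x3  ←
mode:2 @ bit 4 → (0xd8>>4)&0x3 = 0x1
slot:1 @ bit 3 → (0xd8>>3)&0x1 = 0x1
err:3 @ bit 0 → (0xd8>>0)&0x7 = 0x0

3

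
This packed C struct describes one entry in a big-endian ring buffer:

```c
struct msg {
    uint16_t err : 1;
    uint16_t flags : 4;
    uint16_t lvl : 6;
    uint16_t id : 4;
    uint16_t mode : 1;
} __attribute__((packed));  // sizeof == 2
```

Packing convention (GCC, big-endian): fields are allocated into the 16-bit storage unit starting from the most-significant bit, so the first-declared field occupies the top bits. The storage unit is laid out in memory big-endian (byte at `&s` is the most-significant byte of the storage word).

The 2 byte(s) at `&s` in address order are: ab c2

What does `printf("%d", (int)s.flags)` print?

[0]=0xab [1]=0xc2 (big-endian) → word 0xabc2
err [15+:1] = (word>>15) & 0x1 = 1
flags [11+:4] = (word>>11) & 0xf = 5  ←
lvl [5+:6] = (word>>5) & 0x3f = 30
id [1+:4] = (word>>1) & 0xf = 1
mode [0+:1] = (word>>0) & 0x1 = 0

5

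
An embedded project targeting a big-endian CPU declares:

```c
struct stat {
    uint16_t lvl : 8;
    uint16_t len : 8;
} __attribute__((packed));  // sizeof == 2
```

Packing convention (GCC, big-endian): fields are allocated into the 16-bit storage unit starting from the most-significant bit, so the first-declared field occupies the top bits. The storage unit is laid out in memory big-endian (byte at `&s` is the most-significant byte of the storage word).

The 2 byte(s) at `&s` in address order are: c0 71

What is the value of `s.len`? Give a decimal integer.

[0]=0xc0 [1]=0x71 (big-endian) → word 0xc071
lvl:8 @ bit 8 → (0xc071>>8)&0xff = 0xc0
len:8 @ bit 0 → (0xc071>>0)&0xff = 0x71  ←

113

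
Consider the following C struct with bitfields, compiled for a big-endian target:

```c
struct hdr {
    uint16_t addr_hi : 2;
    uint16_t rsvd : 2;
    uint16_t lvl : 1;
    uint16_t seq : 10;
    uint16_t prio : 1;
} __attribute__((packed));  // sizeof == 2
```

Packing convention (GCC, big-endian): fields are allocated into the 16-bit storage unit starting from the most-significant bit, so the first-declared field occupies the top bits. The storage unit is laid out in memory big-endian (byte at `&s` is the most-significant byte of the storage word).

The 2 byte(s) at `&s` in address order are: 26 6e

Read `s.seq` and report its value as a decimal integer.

[0]=0x26 [1]=0x6e (big-endian) → word 0x266e
addr_hi:2 @ bit 14 → (0x266e>>14)&0x3 = 0x0
rsvd:2 @ bit 12 → (0x266e>>12)&0x3 = 0x2
lvl:1 @ bit 11 → (0x266e>>11)&0x1 = 0x0
seq:10 @ bit 1 → (0x266e>>1)&0x3ff = 0x337  ←
prio:1 @ bit 0 → (0x266e>>0)&0x1 = 0x0

823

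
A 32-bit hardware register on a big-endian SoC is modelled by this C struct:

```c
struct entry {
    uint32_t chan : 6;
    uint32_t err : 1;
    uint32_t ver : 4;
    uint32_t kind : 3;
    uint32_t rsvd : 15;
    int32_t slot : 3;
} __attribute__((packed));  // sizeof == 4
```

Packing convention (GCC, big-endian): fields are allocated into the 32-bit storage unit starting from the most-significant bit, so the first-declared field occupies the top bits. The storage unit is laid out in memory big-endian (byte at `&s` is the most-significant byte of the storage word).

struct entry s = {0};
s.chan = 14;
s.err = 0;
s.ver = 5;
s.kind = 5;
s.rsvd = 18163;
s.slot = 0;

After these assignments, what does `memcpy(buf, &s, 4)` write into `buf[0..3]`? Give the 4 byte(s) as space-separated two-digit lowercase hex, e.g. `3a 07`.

chan (6b) val=14 bits=0xe at bit 26: 0x38000000
err (1b) val=0 bits=0x0 at bit 25: 0x38000000
ver (4b) val=5 bits=0x5 at bit 21: 0x38a00000
kind (3b) val=5 bits=0x5 at bit 18: 0x38b40000
rsvd (15b) val=18163 bits=0x46f3 at bit 3: 0x38b63798
slot (3b) val=0 bits=0x0 at bit 0: 0x38b63798
word = 0x38b63798 → big-endian bytes:
  [0]=0x38  [1]=0xb6  [2]=0x37  [3]=0x98

38 b6 37 98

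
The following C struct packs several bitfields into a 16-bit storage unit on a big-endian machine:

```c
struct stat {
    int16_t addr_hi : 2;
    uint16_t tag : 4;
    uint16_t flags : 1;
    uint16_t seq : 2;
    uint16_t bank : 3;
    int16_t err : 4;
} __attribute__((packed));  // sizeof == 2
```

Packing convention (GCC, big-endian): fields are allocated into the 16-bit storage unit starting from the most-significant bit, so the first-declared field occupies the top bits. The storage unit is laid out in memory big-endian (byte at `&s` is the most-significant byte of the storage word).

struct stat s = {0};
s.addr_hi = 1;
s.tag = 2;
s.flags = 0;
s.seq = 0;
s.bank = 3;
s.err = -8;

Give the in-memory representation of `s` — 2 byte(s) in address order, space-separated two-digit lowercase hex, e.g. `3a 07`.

addr_hi (2b) val=1 bits=0x1 at bit 14: 0x4000
tag (4b) val=2 bits=0x2 at bit 10: 0x4800
flags (1b) val=0 bits=0x0 at bit 9: 0x4800
seq (2b) val=0 bits=0x0 at bit 7: 0x4800
bank (3b) val=3 bits=0x3 at bit 4: 0x4830
err (4b) val=-8 bits=0x8 at bit 0: 0x4838
word = 0x4838 → big-endian bytes:
  [0]=0x48  [1]=0x38

48 38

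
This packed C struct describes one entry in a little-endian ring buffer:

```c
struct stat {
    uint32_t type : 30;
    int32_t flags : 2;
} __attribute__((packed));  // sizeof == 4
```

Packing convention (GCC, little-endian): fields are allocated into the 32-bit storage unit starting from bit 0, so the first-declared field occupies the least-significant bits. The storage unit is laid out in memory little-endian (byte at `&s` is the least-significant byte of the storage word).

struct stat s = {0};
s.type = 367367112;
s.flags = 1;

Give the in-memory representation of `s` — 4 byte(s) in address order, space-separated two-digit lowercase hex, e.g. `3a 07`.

[0+:30] type=367367112 & 0x3fffffff = 0x15e593c8; word=0x15e593c8
[30+:2] flags=1 & 0x3 = 0x1; word=0x55e593c8
word = 0x55e593c8 → little-endian bytes:
  [0]=0xc8  [1]=0x93  [2]=0xe5  [3]=0x55

c8 93 e5 55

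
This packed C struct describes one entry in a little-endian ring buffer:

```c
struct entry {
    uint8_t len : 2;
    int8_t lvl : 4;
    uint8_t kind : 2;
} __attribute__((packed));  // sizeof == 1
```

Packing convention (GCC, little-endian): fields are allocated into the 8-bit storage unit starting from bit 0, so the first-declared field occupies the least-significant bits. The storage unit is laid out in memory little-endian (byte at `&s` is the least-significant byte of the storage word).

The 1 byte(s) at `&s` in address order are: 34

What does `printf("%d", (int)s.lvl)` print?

-3

[0]=0x34 (little-endian) → word 0x34
len [0+:2] = (word>>0) & 0x3 = 0
lvl [2+:4] = (word>>2) & 0xf = 13  ←
kind [6+:2] = (word>>6) & 0x3 = 0
lvl signed 4b, MSB=1: 13 - 16 = -3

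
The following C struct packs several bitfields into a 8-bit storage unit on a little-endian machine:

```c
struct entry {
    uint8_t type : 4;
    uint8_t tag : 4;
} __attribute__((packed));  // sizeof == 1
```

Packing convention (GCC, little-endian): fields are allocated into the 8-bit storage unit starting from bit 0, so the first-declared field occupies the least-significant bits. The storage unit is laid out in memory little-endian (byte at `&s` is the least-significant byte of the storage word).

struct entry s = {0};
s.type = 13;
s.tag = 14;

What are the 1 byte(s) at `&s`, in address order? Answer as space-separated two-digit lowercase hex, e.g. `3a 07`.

type (4b) val=13 bits=0xd at bit 0: 0x0d
tag (4b) val=14 bits=0xe at bit 4: 0xed
word = 0xed → little-endian bytes:
  [0]=0xed

ed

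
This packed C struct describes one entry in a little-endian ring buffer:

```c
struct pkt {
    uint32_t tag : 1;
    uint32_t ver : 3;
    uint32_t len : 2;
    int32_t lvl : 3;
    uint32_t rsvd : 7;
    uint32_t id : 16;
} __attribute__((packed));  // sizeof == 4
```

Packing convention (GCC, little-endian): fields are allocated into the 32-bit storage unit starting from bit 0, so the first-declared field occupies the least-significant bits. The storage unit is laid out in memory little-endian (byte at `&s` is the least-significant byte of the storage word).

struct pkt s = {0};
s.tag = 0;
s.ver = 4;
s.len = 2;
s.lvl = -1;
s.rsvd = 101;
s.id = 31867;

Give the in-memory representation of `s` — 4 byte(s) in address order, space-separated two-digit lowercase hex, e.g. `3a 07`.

e8 cb 7b 7c

tag (1b) val=0 bits=0x0 at bit 0: 0x00000000
ver (3b) val=4 bits=0x4 at bit 1: 0x00000008
len (2b) val=2 bits=0x2 at bit 4: 0x00000028
lvl (3b) val=-1 bits=0x7 at bit 6: 0x000001e8
rsvd (7b) val=101 bits=0x65 at bit 9: 0x0000cbe8
id (16b) val=31867 bits=0x7c7b at bit 16: 0x7c7bcbe8
word = 0x7c7bcbe8 → little-endian bytes:
  [0]=0xe8  [1]=0xcb  [2]=0x7b  [3]=0x7c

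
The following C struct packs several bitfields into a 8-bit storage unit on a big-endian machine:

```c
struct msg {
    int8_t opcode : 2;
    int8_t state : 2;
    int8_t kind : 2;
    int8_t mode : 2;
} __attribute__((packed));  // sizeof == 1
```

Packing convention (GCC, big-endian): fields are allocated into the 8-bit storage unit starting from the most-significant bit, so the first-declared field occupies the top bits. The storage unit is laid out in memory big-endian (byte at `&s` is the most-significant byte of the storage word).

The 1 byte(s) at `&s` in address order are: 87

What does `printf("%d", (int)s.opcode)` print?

[0]=0x87 (big-endian) → word 0x87
opcode:2 @ bit 6 → (0x87>>6)&0x3 = 0x2  ←
state:2 @ bit 4 → (0x87>>4)&0x3 = 0x0
kind:2 @ bit 2 → (0x87>>2)&0x3 = 0x1
mode:2 @ bit 0 → (0x87>>0)&0x3 = 0x3
opcode signed 2b, MSB=1: 2 - 4 = -2

-2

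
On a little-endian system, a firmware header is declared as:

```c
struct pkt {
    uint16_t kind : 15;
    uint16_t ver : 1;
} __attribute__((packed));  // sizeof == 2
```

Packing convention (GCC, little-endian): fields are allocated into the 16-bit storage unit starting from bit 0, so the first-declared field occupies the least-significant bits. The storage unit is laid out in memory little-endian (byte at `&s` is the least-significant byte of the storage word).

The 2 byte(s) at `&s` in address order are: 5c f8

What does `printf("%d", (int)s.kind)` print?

30812

[0]=0x5c [1]=0xf8 (little-endian) → word 0xf85c
kind [0+:15] = (word>>0) & 0x7fff = 30812  ←
ver [15+:1] = (word>>15) & 0x1 = 1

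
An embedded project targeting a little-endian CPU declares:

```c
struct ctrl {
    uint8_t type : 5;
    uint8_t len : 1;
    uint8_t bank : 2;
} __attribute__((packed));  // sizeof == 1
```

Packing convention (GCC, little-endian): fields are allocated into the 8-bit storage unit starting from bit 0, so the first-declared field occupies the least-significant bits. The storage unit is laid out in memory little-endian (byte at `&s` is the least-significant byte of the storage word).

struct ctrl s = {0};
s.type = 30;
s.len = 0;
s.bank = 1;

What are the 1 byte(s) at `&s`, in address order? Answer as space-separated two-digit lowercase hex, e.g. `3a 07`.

type:5 = 30 → 0x1e << 0 → word 0x1e
len:1 = 0 → 0x0 << 5 → word 0x1e
bank:2 = 1 → 0x1 << 6 → word 0x5e
word = 0x5e → little-endian bytes:
  [0]=0x5e

5e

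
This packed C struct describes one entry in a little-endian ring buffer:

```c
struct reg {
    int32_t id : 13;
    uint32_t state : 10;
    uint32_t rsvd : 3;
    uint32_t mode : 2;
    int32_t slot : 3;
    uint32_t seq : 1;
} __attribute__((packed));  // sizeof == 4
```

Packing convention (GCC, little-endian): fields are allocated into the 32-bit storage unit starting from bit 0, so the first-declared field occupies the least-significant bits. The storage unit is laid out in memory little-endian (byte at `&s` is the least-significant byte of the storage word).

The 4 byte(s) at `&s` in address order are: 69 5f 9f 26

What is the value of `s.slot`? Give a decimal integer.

2

[0]=0x69 [1]=0x5f [2]=0x9f [3]=0x26 (little-endian) → word 0x269f5f69
id [0+:13] = (word>>0) & 0x1fff = 8041
state [13+:10] = (word>>13) & 0x3ff = 250
rsvd [23+:3] = (word>>23) & 0x7 = 5
mode [26+:2] = (word>>26) & 0x3 = 1
slot [28+:3] = (word>>28) & 0x7 = 2  ←
seq [31+:1] = (word>>31) & 0x1 = 0
slot signed 3b, MSB=0: value = 2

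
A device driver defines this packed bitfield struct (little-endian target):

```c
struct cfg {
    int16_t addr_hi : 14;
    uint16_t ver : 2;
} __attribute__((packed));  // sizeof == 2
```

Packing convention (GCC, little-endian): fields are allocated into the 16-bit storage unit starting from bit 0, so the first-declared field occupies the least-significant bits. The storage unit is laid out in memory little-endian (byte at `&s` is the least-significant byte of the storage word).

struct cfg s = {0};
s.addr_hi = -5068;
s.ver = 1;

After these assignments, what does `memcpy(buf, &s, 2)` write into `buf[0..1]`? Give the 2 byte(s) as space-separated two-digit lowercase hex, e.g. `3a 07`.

34 6c

addr_hi:14 = -5068 → 0x2c34 << 0 → word 0x2c34
ver:2 = 1 → 0x1 << 14 → word 0x6c34
word = 0x6c34 → little-endian bytes:
  [0]=0x34  [1]=0x6c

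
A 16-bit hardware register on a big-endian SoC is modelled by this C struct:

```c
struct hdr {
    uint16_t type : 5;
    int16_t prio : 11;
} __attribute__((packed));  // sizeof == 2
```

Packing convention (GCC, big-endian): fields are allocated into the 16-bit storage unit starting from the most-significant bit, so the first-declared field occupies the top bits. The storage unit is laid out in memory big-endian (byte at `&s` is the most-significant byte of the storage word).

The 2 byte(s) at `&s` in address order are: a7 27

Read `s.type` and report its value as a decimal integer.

[0]=0xa7 [1]=0x27 (big-endian) → word 0xa727
type [11+:5] = (word>>11) & 0x1f = 20  ←
prio [0+:11] = (word>>0) & 0x7ff = 1831

20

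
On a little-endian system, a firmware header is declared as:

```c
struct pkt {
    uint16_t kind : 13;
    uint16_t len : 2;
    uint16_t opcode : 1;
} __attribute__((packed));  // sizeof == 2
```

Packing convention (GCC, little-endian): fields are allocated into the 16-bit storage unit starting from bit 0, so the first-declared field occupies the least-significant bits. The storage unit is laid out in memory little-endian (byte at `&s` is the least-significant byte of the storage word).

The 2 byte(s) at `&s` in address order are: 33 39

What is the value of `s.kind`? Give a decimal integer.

6451

[0]=0x33 [1]=0x39 (little-endian) → word 0x3933
kind [0+:13] = (word>>0) & 0x1fff = 6451  ←
len [13+:2] = (word>>13) & 0x3 = 1
opcode [15+:1] = (word>>15) & 0x1 = 0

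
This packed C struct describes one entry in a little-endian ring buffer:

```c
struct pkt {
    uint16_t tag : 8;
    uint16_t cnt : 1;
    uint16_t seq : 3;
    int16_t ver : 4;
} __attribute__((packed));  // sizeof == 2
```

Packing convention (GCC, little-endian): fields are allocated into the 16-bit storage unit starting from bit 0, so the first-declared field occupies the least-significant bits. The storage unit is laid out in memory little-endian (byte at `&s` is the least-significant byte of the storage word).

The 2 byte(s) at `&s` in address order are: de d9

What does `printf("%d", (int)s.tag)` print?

[0]=0xde [1]=0xd9 (little-endian) → word 0xd9de
tag [0+:8] = (word>>0) & 0xff = 222  ←
cnt [8+:1] = (word>>8) & 0x1 = 1
seq [9+:3] = (word>>9) & 0x7 = 4
ver [12+:4] = (word>>12) & 0xf = 13

222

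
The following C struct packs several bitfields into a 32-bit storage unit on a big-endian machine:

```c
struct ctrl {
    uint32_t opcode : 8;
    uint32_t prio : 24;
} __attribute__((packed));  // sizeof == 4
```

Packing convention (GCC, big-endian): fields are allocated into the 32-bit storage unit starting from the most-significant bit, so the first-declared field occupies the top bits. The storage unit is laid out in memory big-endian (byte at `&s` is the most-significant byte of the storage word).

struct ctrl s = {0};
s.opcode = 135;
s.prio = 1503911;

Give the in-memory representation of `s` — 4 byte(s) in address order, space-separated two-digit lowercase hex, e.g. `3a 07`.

opcode:8 = 135 → 0x87 << 24 → word 0x87000000
prio:24 = 1503911 → 0x16f2a7 << 0 → word 0x8716f2a7
word = 0x8716f2a7 → big-endian bytes:
  [0]=0x87  [1]=0x16  [2]=0xf2  [3]=0xa7

87 16 f2 a7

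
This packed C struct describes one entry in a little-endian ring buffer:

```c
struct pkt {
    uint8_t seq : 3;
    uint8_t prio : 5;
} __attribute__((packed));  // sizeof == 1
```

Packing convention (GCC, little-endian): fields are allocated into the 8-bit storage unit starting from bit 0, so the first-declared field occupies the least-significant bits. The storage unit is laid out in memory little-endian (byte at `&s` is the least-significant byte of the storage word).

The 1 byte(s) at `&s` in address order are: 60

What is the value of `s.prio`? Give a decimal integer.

[0]=0x60 (little-endian) → word 0x60
seq:3 @ bit 0 → (0x60>>0)&0x7 = 0x0
prio:5 @ bit 3 → (0x60>>3)&0x1f = 0xc  ←

12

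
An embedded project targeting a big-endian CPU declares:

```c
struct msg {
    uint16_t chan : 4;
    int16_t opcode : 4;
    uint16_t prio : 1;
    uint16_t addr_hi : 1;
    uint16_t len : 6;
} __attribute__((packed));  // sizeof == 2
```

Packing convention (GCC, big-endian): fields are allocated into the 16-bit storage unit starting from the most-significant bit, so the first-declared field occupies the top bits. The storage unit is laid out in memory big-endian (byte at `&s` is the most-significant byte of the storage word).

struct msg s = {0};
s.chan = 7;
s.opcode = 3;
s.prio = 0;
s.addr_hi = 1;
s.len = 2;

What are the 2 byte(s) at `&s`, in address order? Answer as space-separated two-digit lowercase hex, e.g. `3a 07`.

chan (4b) val=7 bits=0x7 at bit 12: 0x7000
opcode (4b) val=3 bits=0x3 at bit 8: 0x7300
prio (1b) val=0 bits=0x0 at bit 7: 0x7300
addr_hi (1b) val=1 bits=0x1 at bit 6: 0x7340
len (6b) val=2 bits=0x2 at bit 0: 0x7342
word = 0x7342 → big-endian bytes:
  [0]=0x73  [1]=0x42

73 42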